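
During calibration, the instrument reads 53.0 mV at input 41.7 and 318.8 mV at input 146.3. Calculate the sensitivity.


Sensitivity = (y2 - y1) / (x2 - x1).
S = (318.8 - 53.0) / (146.3 - 41.7)
S = 265.8 / 104.6
S = 2.5411 mV/unit

2.5411 mV/unit


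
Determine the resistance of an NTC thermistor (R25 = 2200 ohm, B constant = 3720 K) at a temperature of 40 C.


NTC thermistor equation: Rt = R25 * exp(B * (1/T - 1/T25)).
T in Kelvin: 313.15 K, T25 = 298.15 K
1/T - 1/T25 = 1/313.15 - 1/298.15 = -0.00016066
B * (1/T - 1/T25) = 3720 * -0.00016066 = -0.5977
Rt = 2200 * exp(-0.5977) = 1210.2 ohm

1210.2 ohm


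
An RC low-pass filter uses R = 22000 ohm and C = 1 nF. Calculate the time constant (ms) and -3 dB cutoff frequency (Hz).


Time constant: tau = R * C.
tau = 22000 * 1.00e-09 = 2.2e-05 s
tau = 0.022 ms
Cutoff frequency: fc = 1 / (2*pi*R*C).
fc = 1 / (2*pi*2.2e-05) = 7234.32 Hz

tau = 0.022 ms, fc = 7234.32 Hz


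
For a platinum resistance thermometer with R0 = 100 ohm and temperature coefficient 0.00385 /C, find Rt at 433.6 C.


The RTD equation: Rt = R0 * (1 + alpha * T).
Rt = 100 * (1 + 0.00385 * 433.6)
Rt = 100 * (1 + 1.66936)
Rt = 100 * 2.66936
Rt = 266.936 ohm

266.936 ohm


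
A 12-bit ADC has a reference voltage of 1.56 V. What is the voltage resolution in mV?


The resolution (LSB) of an ADC is Vref / 2^n.
LSB = 1.56 / 2^12
LSB = 1.56 / 4096
LSB = 0.00038086 V = 0.38085938 mV

0.38085938 mV


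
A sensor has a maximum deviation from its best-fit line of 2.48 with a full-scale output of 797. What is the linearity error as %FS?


Linearity error = (max deviation / full scale) * 100%.
Linearity = (2.48 / 797) * 100
Linearity = 0.311 %FS

0.311 %FS


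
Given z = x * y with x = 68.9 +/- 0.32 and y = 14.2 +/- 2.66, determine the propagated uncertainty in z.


For a product z = x*y, the relative uncertainty is:
uz/z = sqrt((ux/x)^2 + (uy/y)^2)
Relative uncertainties: ux/x = 0.32/68.9 = 0.004644
uy/y = 2.66/14.2 = 0.187324
z = 68.9 * 14.2 = 978.4
uz = 978.4 * sqrt(0.004644^2 + 0.187324^2) = 183.33

183.33


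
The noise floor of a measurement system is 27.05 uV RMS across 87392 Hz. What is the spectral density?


Noise spectral density = Vrms / sqrt(BW).
NSD = 27.05 / sqrt(87392)
NSD = 27.05 / 295.6214
NSD = 0.0915 uV/sqrt(Hz)

0.0915 uV/sqrt(Hz)


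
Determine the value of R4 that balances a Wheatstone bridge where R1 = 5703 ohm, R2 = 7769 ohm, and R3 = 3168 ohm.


At balance: R1*R4 = R2*R3, so R4 = R2*R3/R1.
R4 = 7769 * 3168 / 5703
R4 = 24612192 / 5703
R4 = 4315.66 ohm

4315.66 ohm


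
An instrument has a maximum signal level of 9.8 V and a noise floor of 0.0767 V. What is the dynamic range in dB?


Dynamic range = 20 * log10(Vmax / Vnoise).
DR = 20 * log10(9.8 / 0.0767)
DR = 20 * log10(127.77)
DR = 42.13 dB

42.13 dB


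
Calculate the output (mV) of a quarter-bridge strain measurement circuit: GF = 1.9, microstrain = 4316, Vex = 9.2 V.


Quarter bridge output: Vout = (GF * epsilon * Vex) / 4.
Vout = (1.9 * 4316e-6 * 9.2) / 4
Vout = 0.07544368 / 4 V
Vout = 0.01886092 V = 18.8609 mV

18.8609 mV


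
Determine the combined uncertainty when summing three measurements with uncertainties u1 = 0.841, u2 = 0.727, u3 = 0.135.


For a sum of independent quantities, uc = sqrt(u1^2 + u2^2 + u3^2).
uc = sqrt(0.841^2 + 0.727^2 + 0.135^2)
uc = sqrt(0.707281 + 0.528529 + 0.018225)
uc = 1.1198

1.1198


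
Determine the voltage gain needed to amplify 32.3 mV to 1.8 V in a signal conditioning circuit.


Gain = Vout / Vin (converting to same units).
G = 1.8 V / 32.3 mV
G = 1800.0 mV / 32.3 mV
G = 55.73

55.73


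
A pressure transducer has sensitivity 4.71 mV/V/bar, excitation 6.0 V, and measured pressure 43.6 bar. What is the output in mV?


Output = sensitivity * Vex * P.
Vout = 4.71 * 6.0 * 43.6
Vout = 28.26 * 43.6
Vout = 1232.14 mV

1232.14 mV


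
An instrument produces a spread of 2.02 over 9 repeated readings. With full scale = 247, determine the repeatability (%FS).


Repeatability = (spread / full scale) * 100%.
R = (2.02 / 247) * 100
R = 0.818 %FS

0.818 %FS


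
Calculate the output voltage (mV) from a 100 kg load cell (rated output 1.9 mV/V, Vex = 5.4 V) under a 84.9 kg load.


Vout = rated_output * Vex * (load / capacity).
Vout = 1.9 * 5.4 * (84.9 / 100)
Vout = 1.9 * 5.4 * 0.849
Vout = 8.711 mV

8.711 mV


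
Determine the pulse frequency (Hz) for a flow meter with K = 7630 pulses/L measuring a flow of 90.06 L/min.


Frequency = K * Q / 60 (converting L/min to L/s).
f = 7630 * 90.06 / 60
f = 687157.8 / 60
f = 11452.63 Hz

11452.63 Hz


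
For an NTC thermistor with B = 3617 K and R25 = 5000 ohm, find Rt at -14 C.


NTC thermistor equation: Rt = R25 * exp(B * (1/T - 1/T25)).
T in Kelvin: 259.15 K, T25 = 298.15 K
1/T - 1/T25 = 1/259.15 - 1/298.15 = 0.00050475
B * (1/T - 1/T25) = 3617 * 0.00050475 = 1.8257
Rt = 5000 * exp(1.8257) = 31035.4 ohm

31035.4 ohm


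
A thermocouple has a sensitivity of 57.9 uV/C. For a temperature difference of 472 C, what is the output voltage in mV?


The thermocouple output V = sensitivity * dT.
V = 57.9 uV/C * 472 C
V = 27328.8 uV
V = 27.329 mV

27.329 mV


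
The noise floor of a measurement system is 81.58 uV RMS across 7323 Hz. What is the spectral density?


Noise spectral density = Vrms / sqrt(BW).
NSD = 81.58 / sqrt(7323)
NSD = 81.58 / 85.5745
NSD = 0.9533 uV/sqrt(Hz)

0.9533 uV/sqrt(Hz)


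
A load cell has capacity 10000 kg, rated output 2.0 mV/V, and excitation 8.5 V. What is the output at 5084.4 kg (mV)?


Vout = rated_output * Vex * (load / capacity).
Vout = 2.0 * 8.5 * (5084.4 / 10000)
Vout = 2.0 * 8.5 * 0.50844
Vout = 8.643 mV

8.643 mV


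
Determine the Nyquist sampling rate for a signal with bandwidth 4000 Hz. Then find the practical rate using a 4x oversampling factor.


By Nyquist theorem, fs_min = 2 * fmax.
fs_min = 2 * 4000 = 8000 Hz
Practical rate = 4 * fs_min = 4 * 8000 = 32000 Hz

fs_min = 8000 Hz, fs_practical = 32000 Hz


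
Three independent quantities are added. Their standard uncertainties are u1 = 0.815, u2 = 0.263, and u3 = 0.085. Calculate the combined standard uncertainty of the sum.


For a sum of independent quantities, uc = sqrt(u1^2 + u2^2 + u3^2).
uc = sqrt(0.815^2 + 0.263^2 + 0.085^2)
uc = sqrt(0.664225 + 0.069169 + 0.007225)
uc = 0.8606

0.8606


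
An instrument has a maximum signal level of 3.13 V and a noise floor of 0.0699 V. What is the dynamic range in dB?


Dynamic range = 20 * log10(Vmax / Vnoise).
DR = 20 * log10(3.13 / 0.0699)
DR = 20 * log10(44.78)
DR = 33.02 dB

33.02 dB


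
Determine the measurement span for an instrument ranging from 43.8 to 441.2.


Span = upper range - lower range.
Span = 441.2 - (43.8)
Span = 397.4

397.4


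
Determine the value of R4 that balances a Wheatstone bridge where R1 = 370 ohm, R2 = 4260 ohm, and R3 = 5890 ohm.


At balance: R1*R4 = R2*R3, so R4 = R2*R3/R1.
R4 = 4260 * 5890 / 370
R4 = 25091400 / 370
R4 = 67814.59 ohm

67814.59 ohm


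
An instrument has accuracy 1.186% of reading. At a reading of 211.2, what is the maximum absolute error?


Absolute error = (accuracy% / 100) * reading.
Error = (1.186 / 100) * 211.2
Error = 0.01186 * 211.2
Error = 2.5048

2.5048


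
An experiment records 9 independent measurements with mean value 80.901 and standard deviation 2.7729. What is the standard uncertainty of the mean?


The standard uncertainty for Type A evaluation is u = s / sqrt(n).
u = 2.7729 / sqrt(9)
u = 2.7729 / 3.0
u = 0.9243

0.9243


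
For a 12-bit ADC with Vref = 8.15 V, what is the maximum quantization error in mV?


The maximum quantization error is +/- LSB/2.
LSB = Vref / 2^n = 8.15 / 4096 = 0.00198975 V
Max error = LSB / 2 = 0.00198975 / 2 = 0.00099487 V
Max error = 0.9949 mV

0.9949 mV


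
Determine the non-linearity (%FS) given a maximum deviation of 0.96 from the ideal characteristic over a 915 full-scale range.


Linearity error = (max deviation / full scale) * 100%.
Linearity = (0.96 / 915) * 100
Linearity = 0.105 %FS

0.105 %FS


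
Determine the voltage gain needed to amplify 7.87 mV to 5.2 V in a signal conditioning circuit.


Gain = Vout / Vin (converting to same units).
G = 5.2 V / 7.87 mV
G = 5200.0 mV / 7.87 mV
G = 660.74

660.74


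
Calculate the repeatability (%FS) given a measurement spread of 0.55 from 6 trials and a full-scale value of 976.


Repeatability = (spread / full scale) * 100%.
R = (0.55 / 976) * 100
R = 0.056 %FS

0.056 %FS


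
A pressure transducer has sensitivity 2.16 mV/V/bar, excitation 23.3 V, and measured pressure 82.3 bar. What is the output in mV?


Output = sensitivity * Vex * P.
Vout = 2.16 * 23.3 * 82.3
Vout = 50.328 * 82.3
Vout = 4141.99 mV

4141.99 mV


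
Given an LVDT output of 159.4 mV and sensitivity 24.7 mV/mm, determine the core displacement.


Displacement = Vout / sensitivity.
d = 159.4 / 24.7
d = 6.453 mm

6.453 mm


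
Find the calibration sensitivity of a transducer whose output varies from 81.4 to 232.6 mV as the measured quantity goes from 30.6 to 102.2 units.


Sensitivity = (y2 - y1) / (x2 - x1).
S = (232.6 - 81.4) / (102.2 - 30.6)
S = 151.2 / 71.6
S = 2.1117 mV/unit

2.1117 mV/unit


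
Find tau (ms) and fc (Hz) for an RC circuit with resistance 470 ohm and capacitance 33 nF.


Time constant: tau = R * C.
tau = 470 * 3.30e-08 = 1.551e-05 s
tau = 0.0155 ms
Cutoff frequency: fc = 1 / (2*pi*R*C).
fc = 1 / (2*pi*1.551e-05) = 10261.44 Hz

tau = 0.0155 ms, fc = 10261.44 Hz


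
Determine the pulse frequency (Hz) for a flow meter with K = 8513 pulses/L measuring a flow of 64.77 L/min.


Frequency = K * Q / 60 (converting L/min to L/s).
f = 8513 * 64.77 / 60
f = 551387.01 / 60
f = 9189.78 Hz

9189.78 Hz


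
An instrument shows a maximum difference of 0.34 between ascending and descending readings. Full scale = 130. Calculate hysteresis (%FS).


Hysteresis = (max difference / full scale) * 100%.
H = (0.34 / 130) * 100
H = 0.262 %FS

0.262 %FS


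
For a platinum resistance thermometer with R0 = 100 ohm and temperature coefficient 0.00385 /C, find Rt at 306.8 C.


The RTD equation: Rt = R0 * (1 + alpha * T).
Rt = 100 * (1 + 0.00385 * 306.8)
Rt = 100 * (1 + 1.18118)
Rt = 100 * 2.18118
Rt = 218.118 ohm

218.118 ohm


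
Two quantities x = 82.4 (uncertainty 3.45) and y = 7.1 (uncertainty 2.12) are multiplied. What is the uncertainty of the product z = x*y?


For a product z = x*y, the relative uncertainty is:
uz/z = sqrt((ux/x)^2 + (uy/y)^2)
Relative uncertainties: ux/x = 3.45/82.4 = 0.041869
uy/y = 2.12/7.1 = 0.298592
z = 82.4 * 7.1 = 585.0
uz = 585.0 * sqrt(0.041869^2 + 0.298592^2) = 176.397

176.397


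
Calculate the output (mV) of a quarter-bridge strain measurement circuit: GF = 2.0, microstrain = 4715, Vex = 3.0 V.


Quarter bridge output: Vout = (GF * epsilon * Vex) / 4.
Vout = (2.0 * 4715e-6 * 3.0) / 4
Vout = 0.02829 / 4 V
Vout = 0.0070725 V = 7.0725 mV

7.0725 mV


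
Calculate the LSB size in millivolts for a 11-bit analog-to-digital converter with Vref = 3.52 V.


The resolution (LSB) of an ADC is Vref / 2^n.
LSB = 3.52 / 2^11
LSB = 3.52 / 2048
LSB = 0.00171875 V = 1.71875 mV

1.71875 mV


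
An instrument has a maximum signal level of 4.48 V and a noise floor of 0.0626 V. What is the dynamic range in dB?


Dynamic range = 20 * log10(Vmax / Vnoise).
DR = 20 * log10(4.48 / 0.0626)
DR = 20 * log10(71.57)
DR = 37.09 dB

37.09 dB


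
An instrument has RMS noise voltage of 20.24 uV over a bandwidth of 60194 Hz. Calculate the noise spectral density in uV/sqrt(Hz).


Noise spectral density = Vrms / sqrt(BW).
NSD = 20.24 / sqrt(60194)
NSD = 20.24 / 245.3447
NSD = 0.0825 uV/sqrt(Hz)

0.0825 uV/sqrt(Hz)


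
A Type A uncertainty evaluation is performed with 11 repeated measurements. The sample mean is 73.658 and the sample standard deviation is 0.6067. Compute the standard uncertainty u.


The standard uncertainty for Type A evaluation is u = s / sqrt(n).
u = 0.6067 / sqrt(11)
u = 0.6067 / 3.3166
u = 0.1829

0.1829


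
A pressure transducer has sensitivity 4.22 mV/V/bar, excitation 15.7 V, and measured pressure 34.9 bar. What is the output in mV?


Output = sensitivity * Vex * P.
Vout = 4.22 * 15.7 * 34.9
Vout = 66.254 * 34.9
Vout = 2312.26 mV

2312.26 mV


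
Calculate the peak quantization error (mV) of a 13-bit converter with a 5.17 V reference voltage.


The maximum quantization error is +/- LSB/2.
LSB = Vref / 2^n = 5.17 / 8192 = 0.0006311 V
Max error = LSB / 2 = 0.0006311 / 2 = 0.00031555 V
Max error = 0.3156 mV

0.3156 mV


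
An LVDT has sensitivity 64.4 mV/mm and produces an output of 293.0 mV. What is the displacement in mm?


Displacement = Vout / sensitivity.
d = 293.0 / 64.4
d = 4.55 mm

4.55 mm


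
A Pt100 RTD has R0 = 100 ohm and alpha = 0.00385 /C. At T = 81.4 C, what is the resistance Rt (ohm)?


The RTD equation: Rt = R0 * (1 + alpha * T).
Rt = 100 * (1 + 0.00385 * 81.4)
Rt = 100 * (1 + 0.31339)
Rt = 100 * 1.31339
Rt = 131.339 ohm

131.339 ohm


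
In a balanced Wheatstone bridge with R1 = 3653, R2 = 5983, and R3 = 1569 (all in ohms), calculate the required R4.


At balance: R1*R4 = R2*R3, so R4 = R2*R3/R1.
R4 = 5983 * 1569 / 3653
R4 = 9387327 / 3653
R4 = 2569.76 ohm

2569.76 ohm


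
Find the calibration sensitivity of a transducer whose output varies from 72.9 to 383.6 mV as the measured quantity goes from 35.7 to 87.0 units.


Sensitivity = (y2 - y1) / (x2 - x1).
S = (383.6 - 72.9) / (87.0 - 35.7)
S = 310.7 / 51.3
S = 6.0565 mV/unit

6.0565 mV/unit


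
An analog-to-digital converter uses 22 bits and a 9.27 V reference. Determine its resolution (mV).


The resolution (LSB) of an ADC is Vref / 2^n.
LSB = 9.27 / 2^22
LSB = 9.27 / 4194304
LSB = 2.21e-06 V = 0.00221014 mV

0.00221014 mV


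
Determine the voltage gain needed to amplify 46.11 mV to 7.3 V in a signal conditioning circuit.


Gain = Vout / Vin (converting to same units).
G = 7.3 V / 46.11 mV
G = 7300.0 mV / 46.11 mV
G = 158.32

158.32


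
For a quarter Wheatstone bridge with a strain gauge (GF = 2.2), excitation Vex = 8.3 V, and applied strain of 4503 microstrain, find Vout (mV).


Quarter bridge output: Vout = (GF * epsilon * Vex) / 4.
Vout = (2.2 * 4503e-6 * 8.3) / 4
Vout = 0.08222478 / 4 V
Vout = 0.0205562 V = 20.5562 mV

20.5562 mV


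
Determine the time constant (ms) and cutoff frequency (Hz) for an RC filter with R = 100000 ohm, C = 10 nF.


Time constant: tau = R * C.
tau = 100000 * 1.00e-08 = 0.001 s
tau = 1.0 ms
Cutoff frequency: fc = 1 / (2*pi*R*C).
fc = 1 / (2*pi*0.001) = 159.15 Hz

tau = 1.0 ms, fc = 159.15 Hz


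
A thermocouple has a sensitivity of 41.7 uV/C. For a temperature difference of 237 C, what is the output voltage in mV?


The thermocouple output V = sensitivity * dT.
V = 41.7 uV/C * 237 C
V = 9882.9 uV
V = 9.883 mV

9.883 mV


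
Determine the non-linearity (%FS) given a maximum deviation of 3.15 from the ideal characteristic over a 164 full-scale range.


Linearity error = (max deviation / full scale) * 100%.
Linearity = (3.15 / 164) * 100
Linearity = 1.921 %FS

1.921 %FS


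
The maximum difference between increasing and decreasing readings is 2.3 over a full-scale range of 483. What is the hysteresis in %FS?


Hysteresis = (max difference / full scale) * 100%.
H = (2.3 / 483) * 100
H = 0.476 %FS

0.476 %FS


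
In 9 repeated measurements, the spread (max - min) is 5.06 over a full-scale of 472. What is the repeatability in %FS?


Repeatability = (spread / full scale) * 100%.
R = (5.06 / 472) * 100
R = 1.072 %FS

1.072 %FS


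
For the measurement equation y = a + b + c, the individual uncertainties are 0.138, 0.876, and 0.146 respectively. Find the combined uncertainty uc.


For a sum of independent quantities, uc = sqrt(u1^2 + u2^2 + u3^2).
uc = sqrt(0.138^2 + 0.876^2 + 0.146^2)
uc = sqrt(0.019044 + 0.767376 + 0.021316)
uc = 0.8987

0.8987


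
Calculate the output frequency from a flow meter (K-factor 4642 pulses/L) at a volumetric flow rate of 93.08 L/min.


Frequency = K * Q / 60 (converting L/min to L/s).
f = 4642 * 93.08 / 60
f = 432077.36 / 60
f = 7201.29 Hz

7201.29 Hz


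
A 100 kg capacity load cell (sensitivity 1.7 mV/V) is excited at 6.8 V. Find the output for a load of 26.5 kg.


Vout = rated_output * Vex * (load / capacity).
Vout = 1.7 * 6.8 * (26.5 / 100)
Vout = 1.7 * 6.8 * 0.265
Vout = 3.063 mV

3.063 mV


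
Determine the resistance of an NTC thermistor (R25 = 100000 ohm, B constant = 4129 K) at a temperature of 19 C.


NTC thermistor equation: Rt = R25 * exp(B * (1/T - 1/T25)).
T in Kelvin: 292.15 K, T25 = 298.15 K
1/T - 1/T25 = 1/292.15 - 1/298.15 = 6.888e-05
B * (1/T - 1/T25) = 4129 * 6.888e-05 = 0.2844
Rt = 100000 * exp(0.2844) = 132898.7 ohm

132898.7 ohm


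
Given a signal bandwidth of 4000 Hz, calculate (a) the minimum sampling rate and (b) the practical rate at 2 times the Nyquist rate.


By Nyquist theorem, fs_min = 2 * fmax.
fs_min = 2 * 4000 = 8000 Hz
Practical rate = 2 * fs_min = 2 * 8000 = 16000 Hz

fs_min = 8000 Hz, fs_practical = 16000 Hz


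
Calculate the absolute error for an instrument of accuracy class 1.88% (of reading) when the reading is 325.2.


Absolute error = (accuracy% / 100) * reading.
Error = (1.88 / 100) * 325.2
Error = 0.0188 * 325.2
Error = 6.1138

6.1138


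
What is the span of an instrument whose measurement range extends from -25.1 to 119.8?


Span = upper range - lower range.
Span = 119.8 - (-25.1)
Span = 144.9

144.9


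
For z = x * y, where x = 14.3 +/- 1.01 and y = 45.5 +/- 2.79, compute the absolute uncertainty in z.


For a product z = x*y, the relative uncertainty is:
uz/z = sqrt((ux/x)^2 + (uy/y)^2)
Relative uncertainties: ux/x = 1.01/14.3 = 0.070629
uy/y = 2.79/45.5 = 0.061319
z = 14.3 * 45.5 = 650.6
uz = 650.6 * sqrt(0.070629^2 + 0.061319^2) = 60.857

60.857


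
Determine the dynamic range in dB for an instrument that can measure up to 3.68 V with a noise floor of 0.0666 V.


Dynamic range = 20 * log10(Vmax / Vnoise).
DR = 20 * log10(3.68 / 0.0666)
DR = 20 * log10(55.26)
DR = 34.85 dB

34.85 dB


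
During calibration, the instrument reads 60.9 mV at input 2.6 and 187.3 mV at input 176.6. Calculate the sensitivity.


Sensitivity = (y2 - y1) / (x2 - x1).
S = (187.3 - 60.9) / (176.6 - 2.6)
S = 126.4 / 174.0
S = 0.7264 mV/unit

0.7264 mV/unit


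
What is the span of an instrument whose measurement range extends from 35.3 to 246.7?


Span = upper range - lower range.
Span = 246.7 - (35.3)
Span = 211.4

211.4


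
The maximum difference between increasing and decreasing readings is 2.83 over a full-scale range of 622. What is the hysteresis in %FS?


Hysteresis = (max difference / full scale) * 100%.
H = (2.83 / 622) * 100
H = 0.455 %FS

0.455 %FS


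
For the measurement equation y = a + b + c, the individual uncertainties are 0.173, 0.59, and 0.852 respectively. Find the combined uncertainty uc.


For a sum of independent quantities, uc = sqrt(u1^2 + u2^2 + u3^2).
uc = sqrt(0.173^2 + 0.59^2 + 0.852^2)
uc = sqrt(0.029929 + 0.3481 + 0.725904)
uc = 1.0507

1.0507


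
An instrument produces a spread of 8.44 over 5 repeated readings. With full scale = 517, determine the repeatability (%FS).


Repeatability = (spread / full scale) * 100%.
R = (8.44 / 517) * 100
R = 1.632 %FS

1.632 %FS


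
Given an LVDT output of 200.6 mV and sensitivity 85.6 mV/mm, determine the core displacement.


Displacement = Vout / sensitivity.
d = 200.6 / 85.6
d = 2.343 mm

2.343 mm


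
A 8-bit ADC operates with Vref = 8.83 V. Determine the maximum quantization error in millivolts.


The maximum quantization error is +/- LSB/2.
LSB = Vref / 2^n = 8.83 / 256 = 0.03449219 V
Max error = LSB / 2 = 0.03449219 / 2 = 0.01724609 V
Max error = 17.2461 mV

17.2461 mV


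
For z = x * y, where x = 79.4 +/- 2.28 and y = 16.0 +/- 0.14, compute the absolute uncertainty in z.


For a product z = x*y, the relative uncertainty is:
uz/z = sqrt((ux/x)^2 + (uy/y)^2)
Relative uncertainties: ux/x = 2.28/79.4 = 0.028715
uy/y = 0.14/16.0 = 0.00875
z = 79.4 * 16.0 = 1270.4
uz = 1270.4 * sqrt(0.028715^2 + 0.00875^2) = 38.136

38.136


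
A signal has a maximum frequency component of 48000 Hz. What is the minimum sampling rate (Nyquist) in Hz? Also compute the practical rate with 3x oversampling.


By Nyquist theorem, fs_min = 2 * fmax.
fs_min = 2 * 48000 = 96000 Hz
Practical rate = 3 * fs_min = 3 * 96000 = 288000 Hz

fs_min = 96000 Hz, fs_practical = 288000 Hz


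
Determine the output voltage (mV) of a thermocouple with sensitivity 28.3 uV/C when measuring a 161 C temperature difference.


The thermocouple output V = sensitivity * dT.
V = 28.3 uV/C * 161 C
V = 4556.3 uV
V = 4.556 mV

4.556 mV


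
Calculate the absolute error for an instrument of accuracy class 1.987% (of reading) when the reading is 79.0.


Absolute error = (accuracy% / 100) * reading.
Error = (1.987 / 100) * 79.0
Error = 0.01987 * 79.0
Error = 1.5697

1.5697


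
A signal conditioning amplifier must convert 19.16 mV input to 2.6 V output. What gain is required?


Gain = Vout / Vin (converting to same units).
G = 2.6 V / 19.16 mV
G = 2600.0 mV / 19.16 mV
G = 135.7

135.7


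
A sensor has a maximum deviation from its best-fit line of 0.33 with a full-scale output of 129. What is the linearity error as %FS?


Linearity error = (max deviation / full scale) * 100%.
Linearity = (0.33 / 129) * 100
Linearity = 0.256 %FS

0.256 %FS


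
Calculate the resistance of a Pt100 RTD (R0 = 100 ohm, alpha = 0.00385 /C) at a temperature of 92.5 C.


The RTD equation: Rt = R0 * (1 + alpha * T).
Rt = 100 * (1 + 0.00385 * 92.5)
Rt = 100 * (1 + 0.356125)
Rt = 100 * 1.356125
Rt = 135.613 ohm

135.613 ohm


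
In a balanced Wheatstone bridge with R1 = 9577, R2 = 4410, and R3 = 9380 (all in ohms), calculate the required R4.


At balance: R1*R4 = R2*R3, so R4 = R2*R3/R1.
R4 = 4410 * 9380 / 9577
R4 = 41365800 / 9577
R4 = 4319.29 ohm

4319.29 ohm


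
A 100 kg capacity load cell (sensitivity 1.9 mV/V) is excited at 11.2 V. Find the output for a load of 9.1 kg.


Vout = rated_output * Vex * (load / capacity).
Vout = 1.9 * 11.2 * (9.1 / 100)
Vout = 1.9 * 11.2 * 0.091
Vout = 1.936 mV

1.936 mV


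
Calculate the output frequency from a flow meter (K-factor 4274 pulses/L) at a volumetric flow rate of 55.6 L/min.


Frequency = K * Q / 60 (converting L/min to L/s).
f = 4274 * 55.6 / 60
f = 237634.4 / 60
f = 3960.57 Hz

3960.57 Hz


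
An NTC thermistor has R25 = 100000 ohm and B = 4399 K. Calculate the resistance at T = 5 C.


NTC thermistor equation: Rt = R25 * exp(B * (1/T - 1/T25)).
T in Kelvin: 278.15 K, T25 = 298.15 K
1/T - 1/T25 = 1/278.15 - 1/298.15 = 0.00024117
B * (1/T - 1/T25) = 4399 * 0.00024117 = 1.0609
Rt = 100000 * exp(1.0609) = 288893.9 ohm

288893.9 ohm


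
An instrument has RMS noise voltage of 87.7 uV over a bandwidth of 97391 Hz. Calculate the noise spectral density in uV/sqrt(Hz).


Noise spectral density = Vrms / sqrt(BW).
NSD = 87.7 / sqrt(97391)
NSD = 87.7 / 312.0753
NSD = 0.281 uV/sqrt(Hz)

0.281 uV/sqrt(Hz)


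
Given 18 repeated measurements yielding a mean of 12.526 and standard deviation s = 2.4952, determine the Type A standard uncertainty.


The standard uncertainty for Type A evaluation is u = s / sqrt(n).
u = 2.4952 / sqrt(18)
u = 2.4952 / 4.2426
u = 0.5881

0.5881


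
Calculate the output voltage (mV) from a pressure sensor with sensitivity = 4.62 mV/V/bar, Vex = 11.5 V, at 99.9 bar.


Output = sensitivity * Vex * P.
Vout = 4.62 * 11.5 * 99.9
Vout = 53.13 * 99.9
Vout = 5307.69 mV

5307.69 mV


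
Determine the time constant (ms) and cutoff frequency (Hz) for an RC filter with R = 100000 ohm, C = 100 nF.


Time constant: tau = R * C.
tau = 100000 * 1.00e-07 = 0.01 s
tau = 10.0 ms
Cutoff frequency: fc = 1 / (2*pi*R*C).
fc = 1 / (2*pi*0.01) = 15.92 Hz

tau = 10.0 ms, fc = 15.92 Hz


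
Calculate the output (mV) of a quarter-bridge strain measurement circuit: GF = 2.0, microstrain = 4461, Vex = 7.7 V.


Quarter bridge output: Vout = (GF * epsilon * Vex) / 4.
Vout = (2.0 * 4461e-6 * 7.7) / 4
Vout = 0.0686994 / 4 V
Vout = 0.01717485 V = 17.1748 mV

17.1748 mV


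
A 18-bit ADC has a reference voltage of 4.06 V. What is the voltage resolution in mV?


The resolution (LSB) of an ADC is Vref / 2^n.
LSB = 4.06 / 2^18
LSB = 4.06 / 262144
LSB = 1.549e-05 V = 0.01548767 mV

0.01548767 mV


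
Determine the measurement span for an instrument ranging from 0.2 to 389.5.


Span = upper range - lower range.
Span = 389.5 - (0.2)
Span = 389.3

389.3


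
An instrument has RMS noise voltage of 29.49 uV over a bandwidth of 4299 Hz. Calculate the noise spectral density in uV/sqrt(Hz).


Noise spectral density = Vrms / sqrt(BW).
NSD = 29.49 / sqrt(4299)
NSD = 29.49 / 65.5668
NSD = 0.4498 uV/sqrt(Hz)

0.4498 uV/sqrt(Hz)


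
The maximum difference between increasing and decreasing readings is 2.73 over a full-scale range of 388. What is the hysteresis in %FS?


Hysteresis = (max difference / full scale) * 100%.
H = (2.73 / 388) * 100
H = 0.704 %FS

0.704 %FS


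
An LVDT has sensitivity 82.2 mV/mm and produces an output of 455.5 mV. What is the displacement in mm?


Displacement = Vout / sensitivity.
d = 455.5 / 82.2
d = 5.541 mm

5.541 mm


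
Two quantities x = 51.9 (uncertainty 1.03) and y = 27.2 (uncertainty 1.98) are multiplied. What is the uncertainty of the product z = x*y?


For a product z = x*y, the relative uncertainty is:
uz/z = sqrt((ux/x)^2 + (uy/y)^2)
Relative uncertainties: ux/x = 1.03/51.9 = 0.019846
uy/y = 1.98/27.2 = 0.072794
z = 51.9 * 27.2 = 1411.7
uz = 1411.7 * sqrt(0.019846^2 + 0.072794^2) = 106.513

106.513


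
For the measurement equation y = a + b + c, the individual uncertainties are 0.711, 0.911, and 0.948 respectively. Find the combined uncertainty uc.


For a sum of independent quantities, uc = sqrt(u1^2 + u2^2 + u3^2).
uc = sqrt(0.711^2 + 0.911^2 + 0.948^2)
uc = sqrt(0.505521 + 0.829921 + 0.898704)
uc = 1.4947

1.4947


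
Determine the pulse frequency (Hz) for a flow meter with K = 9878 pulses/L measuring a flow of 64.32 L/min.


Frequency = K * Q / 60 (converting L/min to L/s).
f = 9878 * 64.32 / 60
f = 635352.96 / 60
f = 10589.22 Hz

10589.22 Hz


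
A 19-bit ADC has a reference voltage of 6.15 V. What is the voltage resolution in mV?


The resolution (LSB) of an ADC is Vref / 2^n.
LSB = 6.15 / 2^19
LSB = 6.15 / 524288
LSB = 1.173e-05 V = 0.01173019 mV

0.01173019 mV


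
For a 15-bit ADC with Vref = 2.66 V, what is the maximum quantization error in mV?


The maximum quantization error is +/- LSB/2.
LSB = Vref / 2^n = 2.66 / 32768 = 8.118e-05 V
Max error = LSB / 2 = 8.118e-05 / 2 = 4.059e-05 V
Max error = 0.0406 mV

0.0406 mV


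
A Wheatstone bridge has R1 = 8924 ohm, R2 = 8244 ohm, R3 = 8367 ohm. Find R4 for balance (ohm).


At balance: R1*R4 = R2*R3, so R4 = R2*R3/R1.
R4 = 8244 * 8367 / 8924
R4 = 68977548 / 8924
R4 = 7729.44 ohm

7729.44 ohm


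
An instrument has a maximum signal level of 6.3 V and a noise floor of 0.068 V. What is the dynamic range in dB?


Dynamic range = 20 * log10(Vmax / Vnoise).
DR = 20 * log10(6.3 / 0.068)
DR = 20 * log10(92.65)
DR = 39.34 dB

39.34 dB


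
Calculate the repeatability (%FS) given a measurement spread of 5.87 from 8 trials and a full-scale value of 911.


Repeatability = (spread / full scale) * 100%.
R = (5.87 / 911) * 100
R = 0.644 %FS

0.644 %FS


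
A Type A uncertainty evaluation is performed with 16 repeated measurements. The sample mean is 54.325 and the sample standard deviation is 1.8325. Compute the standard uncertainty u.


The standard uncertainty for Type A evaluation is u = s / sqrt(n).
u = 1.8325 / sqrt(16)
u = 1.8325 / 4.0
u = 0.4581

0.4581


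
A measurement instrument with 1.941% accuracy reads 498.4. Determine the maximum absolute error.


Absolute error = (accuracy% / 100) * reading.
Error = (1.941 / 100) * 498.4
Error = 0.01941 * 498.4
Error = 9.6739

9.6739


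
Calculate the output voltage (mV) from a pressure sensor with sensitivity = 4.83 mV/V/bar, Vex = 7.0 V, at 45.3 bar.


Output = sensitivity * Vex * P.
Vout = 4.83 * 7.0 * 45.3
Vout = 33.81 * 45.3
Vout = 1531.59 mV

1531.59 mV


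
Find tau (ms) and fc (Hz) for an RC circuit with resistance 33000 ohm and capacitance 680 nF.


Time constant: tau = R * C.
tau = 33000 * 6.80e-07 = 0.02244 s
tau = 22.44 ms
Cutoff frequency: fc = 1 / (2*pi*R*C).
fc = 1 / (2*pi*0.02244) = 7.09 Hz

tau = 22.44 ms, fc = 7.09 Hz


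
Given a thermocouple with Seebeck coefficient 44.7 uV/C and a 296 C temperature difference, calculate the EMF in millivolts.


The thermocouple output V = sensitivity * dT.
V = 44.7 uV/C * 296 C
V = 13231.2 uV
V = 13.231 mV

13.231 mV


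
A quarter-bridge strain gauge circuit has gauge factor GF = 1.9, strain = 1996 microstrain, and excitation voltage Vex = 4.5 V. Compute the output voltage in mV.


Quarter bridge output: Vout = (GF * epsilon * Vex) / 4.
Vout = (1.9 * 1996e-6 * 4.5) / 4
Vout = 0.0170658 / 4 V
Vout = 0.00426645 V = 4.2664 mV

4.2664 mV


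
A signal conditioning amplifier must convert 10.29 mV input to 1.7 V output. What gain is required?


Gain = Vout / Vin (converting to same units).
G = 1.7 V / 10.29 mV
G = 1700.0 mV / 10.29 mV
G = 165.21

165.21


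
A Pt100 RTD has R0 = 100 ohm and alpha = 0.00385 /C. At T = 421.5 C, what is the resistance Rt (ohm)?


The RTD equation: Rt = R0 * (1 + alpha * T).
Rt = 100 * (1 + 0.00385 * 421.5)
Rt = 100 * (1 + 1.622775)
Rt = 100 * 2.622775
Rt = 262.277 ohm

262.277 ohm


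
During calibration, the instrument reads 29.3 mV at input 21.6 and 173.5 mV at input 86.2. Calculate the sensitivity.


Sensitivity = (y2 - y1) / (x2 - x1).
S = (173.5 - 29.3) / (86.2 - 21.6)
S = 144.2 / 64.6
S = 2.2322 mV/unit

2.2322 mV/unit


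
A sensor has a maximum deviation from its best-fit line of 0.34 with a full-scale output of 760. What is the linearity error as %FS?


Linearity error = (max deviation / full scale) * 100%.
Linearity = (0.34 / 760) * 100
Linearity = 0.045 %FS

0.045 %FS


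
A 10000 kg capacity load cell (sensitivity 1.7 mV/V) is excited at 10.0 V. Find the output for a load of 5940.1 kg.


Vout = rated_output * Vex * (load / capacity).
Vout = 1.7 * 10.0 * (5940.1 / 10000)
Vout = 1.7 * 10.0 * 0.59401
Vout = 10.098 mV

10.098 mV


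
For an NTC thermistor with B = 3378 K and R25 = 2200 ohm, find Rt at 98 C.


NTC thermistor equation: Rt = R25 * exp(B * (1/T - 1/T25)).
T in Kelvin: 371.15 K, T25 = 298.15 K
1/T - 1/T25 = 1/371.15 - 1/298.15 = -0.00065969
B * (1/T - 1/T25) = 3378 * -0.00065969 = -2.2284
Rt = 2200 * exp(-2.2284) = 236.9 ohm

236.9 ohm


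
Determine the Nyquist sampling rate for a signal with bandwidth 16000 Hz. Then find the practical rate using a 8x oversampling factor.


By Nyquist theorem, fs_min = 2 * fmax.
fs_min = 2 * 16000 = 32000 Hz
Practical rate = 8 * fs_min = 8 * 32000 = 256000 Hz

fs_min = 32000 Hz, fs_practical = 256000 Hz


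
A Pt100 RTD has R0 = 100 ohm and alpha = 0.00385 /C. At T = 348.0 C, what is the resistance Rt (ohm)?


The RTD equation: Rt = R0 * (1 + alpha * T).
Rt = 100 * (1 + 0.00385 * 348.0)
Rt = 100 * (1 + 1.3398)
Rt = 100 * 2.3398
Rt = 233.98 ohm

233.98 ohm


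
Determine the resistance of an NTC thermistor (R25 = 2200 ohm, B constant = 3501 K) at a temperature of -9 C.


NTC thermistor equation: Rt = R25 * exp(B * (1/T - 1/T25)).
T in Kelvin: 264.15 K, T25 = 298.15 K
1/T - 1/T25 = 1/264.15 - 1/298.15 = 0.00043171
B * (1/T - 1/T25) = 3501 * 0.00043171 = 1.5114
Rt = 2200 * exp(1.5114) = 9973.0 ohm

9973.0 ohm


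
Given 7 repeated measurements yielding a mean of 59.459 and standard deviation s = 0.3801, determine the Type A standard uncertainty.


The standard uncertainty for Type A evaluation is u = s / sqrt(n).
u = 0.3801 / sqrt(7)
u = 0.3801 / 2.6458
u = 0.1437

0.1437


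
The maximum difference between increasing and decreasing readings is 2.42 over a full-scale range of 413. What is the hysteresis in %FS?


Hysteresis = (max difference / full scale) * 100%.
H = (2.42 / 413) * 100
H = 0.586 %FS

0.586 %FS


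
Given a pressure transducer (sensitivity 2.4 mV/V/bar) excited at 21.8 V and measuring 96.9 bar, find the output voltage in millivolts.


Output = sensitivity * Vex * P.
Vout = 2.4 * 21.8 * 96.9
Vout = 52.32 * 96.9
Vout = 5069.81 mV

5069.81 mV


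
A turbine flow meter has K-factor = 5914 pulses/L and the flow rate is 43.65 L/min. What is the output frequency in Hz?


Frequency = K * Q / 60 (converting L/min to L/s).
f = 5914 * 43.65 / 60
f = 258146.1 / 60
f = 4302.44 Hz

4302.44 Hz


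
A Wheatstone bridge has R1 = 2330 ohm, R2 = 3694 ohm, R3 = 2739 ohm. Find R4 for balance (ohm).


At balance: R1*R4 = R2*R3, so R4 = R2*R3/R1.
R4 = 3694 * 2739 / 2330
R4 = 10117866 / 2330
R4 = 4342.43 ohm

4342.43 ohm


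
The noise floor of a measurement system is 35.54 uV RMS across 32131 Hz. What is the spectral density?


Noise spectral density = Vrms / sqrt(BW).
NSD = 35.54 / sqrt(32131)
NSD = 35.54 / 179.2512
NSD = 0.1983 uV/sqrt(Hz)

0.1983 uV/sqrt(Hz)


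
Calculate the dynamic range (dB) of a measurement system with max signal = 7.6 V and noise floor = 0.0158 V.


Dynamic range = 20 * log10(Vmax / Vnoise).
DR = 20 * log10(7.6 / 0.0158)
DR = 20 * log10(481.01)
DR = 53.64 dB

53.64 dB


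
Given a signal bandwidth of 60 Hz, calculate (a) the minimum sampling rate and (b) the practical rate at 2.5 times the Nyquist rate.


By Nyquist theorem, fs_min = 2 * fmax.
fs_min = 2 * 60 = 120 Hz
Practical rate = 2.5 * fs_min = 2.5 * 120 = 300 Hz

fs_min = 120 Hz, fs_practical = 300 Hz


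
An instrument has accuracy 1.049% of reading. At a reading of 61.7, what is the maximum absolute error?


Absolute error = (accuracy% / 100) * reading.
Error = (1.049 / 100) * 61.7
Error = 0.01049 * 61.7
Error = 0.6472

0.6472


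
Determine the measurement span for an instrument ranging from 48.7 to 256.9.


Span = upper range - lower range.
Span = 256.9 - (48.7)
Span = 208.2

208.2


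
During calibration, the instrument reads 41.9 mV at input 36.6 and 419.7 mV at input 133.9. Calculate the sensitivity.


Sensitivity = (y2 - y1) / (x2 - x1).
S = (419.7 - 41.9) / (133.9 - 36.6)
S = 377.8 / 97.3
S = 3.8828 mV/unit

3.8828 mV/unit


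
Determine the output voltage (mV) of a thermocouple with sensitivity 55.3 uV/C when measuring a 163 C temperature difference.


The thermocouple output V = sensitivity * dT.
V = 55.3 uV/C * 163 C
V = 9013.9 uV
V = 9.014 mV

9.014 mV


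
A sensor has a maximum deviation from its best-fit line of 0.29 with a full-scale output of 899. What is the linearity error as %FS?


Linearity error = (max deviation / full scale) * 100%.
Linearity = (0.29 / 899) * 100
Linearity = 0.032 %FS

0.032 %FS


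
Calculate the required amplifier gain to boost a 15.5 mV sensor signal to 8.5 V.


Gain = Vout / Vin (converting to same units).
G = 8.5 V / 15.5 mV
G = 8500.0 mV / 15.5 mV
G = 548.39

548.39


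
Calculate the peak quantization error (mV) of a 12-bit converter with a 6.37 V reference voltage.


The maximum quantization error is +/- LSB/2.
LSB = Vref / 2^n = 6.37 / 4096 = 0.00155518 V
Max error = LSB / 2 = 0.00155518 / 2 = 0.00077759 V
Max error = 0.7776 mV

0.7776 mV


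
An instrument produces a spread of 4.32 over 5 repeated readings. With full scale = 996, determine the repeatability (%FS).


Repeatability = (spread / full scale) * 100%.
R = (4.32 / 996) * 100
R = 0.434 %FS

0.434 %FS


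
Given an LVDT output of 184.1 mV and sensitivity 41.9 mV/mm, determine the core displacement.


Displacement = Vout / sensitivity.
d = 184.1 / 41.9
d = 4.394 mm

4.394 mm


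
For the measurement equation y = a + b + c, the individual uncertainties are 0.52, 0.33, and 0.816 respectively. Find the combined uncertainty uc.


For a sum of independent quantities, uc = sqrt(u1^2 + u2^2 + u3^2).
uc = sqrt(0.52^2 + 0.33^2 + 0.816^2)
uc = sqrt(0.2704 + 0.1089 + 0.665856)
uc = 1.0223

1.0223


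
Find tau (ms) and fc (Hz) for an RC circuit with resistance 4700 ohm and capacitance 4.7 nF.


Time constant: tau = R * C.
tau = 4700 * 4.70e-09 = 2.209e-05 s
tau = 0.0221 ms
Cutoff frequency: fc = 1 / (2*pi*R*C).
fc = 1 / (2*pi*2.209e-05) = 7204.84 Hz

tau = 0.0221 ms, fc = 7204.84 Hz


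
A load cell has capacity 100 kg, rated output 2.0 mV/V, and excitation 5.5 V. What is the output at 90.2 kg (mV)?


Vout = rated_output * Vex * (load / capacity).
Vout = 2.0 * 5.5 * (90.2 / 100)
Vout = 2.0 * 5.5 * 0.902
Vout = 9.922 mV

9.922 mV


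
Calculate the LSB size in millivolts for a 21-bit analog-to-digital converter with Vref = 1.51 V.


The resolution (LSB) of an ADC is Vref / 2^n.
LSB = 1.51 / 2^21
LSB = 1.51 / 2097152
LSB = 7.2e-07 V = 0.00072002 mV

0.00072002 mV


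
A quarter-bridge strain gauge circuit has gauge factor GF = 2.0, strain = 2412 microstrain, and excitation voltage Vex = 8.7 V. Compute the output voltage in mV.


Quarter bridge output: Vout = (GF * epsilon * Vex) / 4.
Vout = (2.0 * 2412e-6 * 8.7) / 4
Vout = 0.0419688 / 4 V
Vout = 0.0104922 V = 10.4922 mV

10.4922 mV


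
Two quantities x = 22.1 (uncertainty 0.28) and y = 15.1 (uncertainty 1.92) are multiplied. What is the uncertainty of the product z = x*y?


For a product z = x*y, the relative uncertainty is:
uz/z = sqrt((ux/x)^2 + (uy/y)^2)
Relative uncertainties: ux/x = 0.28/22.1 = 0.01267
uy/y = 1.92/15.1 = 0.127152
z = 22.1 * 15.1 = 333.7
uz = 333.7 * sqrt(0.01267^2 + 0.127152^2) = 42.642

42.642


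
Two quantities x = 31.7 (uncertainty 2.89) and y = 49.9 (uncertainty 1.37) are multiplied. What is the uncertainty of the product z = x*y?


For a product z = x*y, the relative uncertainty is:
uz/z = sqrt((ux/x)^2 + (uy/y)^2)
Relative uncertainties: ux/x = 2.89/31.7 = 0.091167
uy/y = 1.37/49.9 = 0.027455
z = 31.7 * 49.9 = 1581.8
uz = 1581.8 * sqrt(0.091167^2 + 0.027455^2) = 150.608

150.608


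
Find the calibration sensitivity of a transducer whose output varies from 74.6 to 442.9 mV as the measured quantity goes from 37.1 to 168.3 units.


Sensitivity = (y2 - y1) / (x2 - x1).
S = (442.9 - 74.6) / (168.3 - 37.1)
S = 368.3 / 131.2
S = 2.8072 mV/unit

2.8072 mV/unit


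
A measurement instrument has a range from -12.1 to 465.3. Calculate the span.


Span = upper range - lower range.
Span = 465.3 - (-12.1)
Span = 477.4

477.4


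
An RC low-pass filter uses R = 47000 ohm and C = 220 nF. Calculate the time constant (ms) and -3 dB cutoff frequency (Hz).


Time constant: tau = R * C.
tau = 47000 * 2.20e-07 = 0.01034 s
tau = 10.34 ms
Cutoff frequency: fc = 1 / (2*pi*R*C).
fc = 1 / (2*pi*0.01034) = 15.39 Hz

tau = 10.34 ms, fc = 15.39 Hz


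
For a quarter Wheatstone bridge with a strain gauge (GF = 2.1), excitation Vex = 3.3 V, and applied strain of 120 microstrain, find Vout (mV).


Quarter bridge output: Vout = (GF * epsilon * Vex) / 4.
Vout = (2.1 * 120e-6 * 3.3) / 4
Vout = 0.0008316 / 4 V
Vout = 0.0002079 V = 0.2079 mV

0.2079 mV


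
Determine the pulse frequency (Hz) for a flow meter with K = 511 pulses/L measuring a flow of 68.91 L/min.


Frequency = K * Q / 60 (converting L/min to L/s).
f = 511 * 68.91 / 60
f = 35213.01 / 60
f = 586.88 Hz

586.88 Hz


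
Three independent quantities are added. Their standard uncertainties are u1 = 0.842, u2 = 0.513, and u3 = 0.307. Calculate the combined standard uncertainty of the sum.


For a sum of independent quantities, uc = sqrt(u1^2 + u2^2 + u3^2).
uc = sqrt(0.842^2 + 0.513^2 + 0.307^2)
uc = sqrt(0.708964 + 0.263169 + 0.094249)
uc = 1.0327

1.0327


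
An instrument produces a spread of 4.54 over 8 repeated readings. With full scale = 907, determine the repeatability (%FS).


Repeatability = (spread / full scale) * 100%.
R = (4.54 / 907) * 100
R = 0.501 %FS

0.501 %FS
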